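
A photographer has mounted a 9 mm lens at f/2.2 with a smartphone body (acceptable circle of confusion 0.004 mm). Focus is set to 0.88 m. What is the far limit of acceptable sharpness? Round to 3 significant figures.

Hyperfocal distance H = f²/(N·c) + f = 9²/(2.2 × 0.004) + 9 = 81/0.0088 + 9 ≈ 9213.5 mm ≈ 9.214 m.
Far limit Df = s·(H − f)/(H − s) = 880 × (9213.5 − 9) / (9213.5 − 880) = 880 × 9204.5 / 8333.5 ≈ 971.98 mm ≈ 0.972 m.

0.972 m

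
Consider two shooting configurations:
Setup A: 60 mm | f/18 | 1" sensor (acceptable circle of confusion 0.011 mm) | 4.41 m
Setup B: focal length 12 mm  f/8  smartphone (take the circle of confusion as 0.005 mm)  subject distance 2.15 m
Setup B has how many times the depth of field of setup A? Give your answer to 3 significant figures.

1.76

Setup A: H = 60²/(18×0.011) + 60 ≈ 18241.8 mm; DoF = Df − Dn = 5796.9 − 3558.6 ≈ 2238.3 mm.
Setup B: H = 12²/(8×0.005) + 12 ≈ 3612.0 mm; DoF = Df − Dn = 5294.1 − 1348.9 ≈ 3945.2 mm.
Ratio = 3945.2 / 2238.3 ≈ 1.76.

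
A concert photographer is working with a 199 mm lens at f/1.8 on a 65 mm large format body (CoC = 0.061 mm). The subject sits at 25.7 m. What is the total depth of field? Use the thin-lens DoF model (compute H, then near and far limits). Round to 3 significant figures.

3.65 m

Hyperfocal distance H = f²/(N·c) + f = 199²/(1.8 × 0.061) + 199 = 39601/0.1098 + 199 ≈ 360863.8 mm ≈ 360.9 m.
Near limit Dn = s·(H − f)/(H + s − 2f) = 25700 × (360863.8 − 199) / (360863.8 + 25700 − 2 × 199) = 25700 × 360664.8 / 386165.8 ≈ 24002.9 mm.
Far limit Df = s·(H − f)/(H − s) = 25700 × (360863.8 − 199) / (360863.8 − 25700) = 25700 × 360664.8 / 335163.8 ≈ 27655.4 mm.
Depth of field = Df − Dn = 27655.4 − 24002.9 ≈ 3652.5 mm ≈ 3.65 m.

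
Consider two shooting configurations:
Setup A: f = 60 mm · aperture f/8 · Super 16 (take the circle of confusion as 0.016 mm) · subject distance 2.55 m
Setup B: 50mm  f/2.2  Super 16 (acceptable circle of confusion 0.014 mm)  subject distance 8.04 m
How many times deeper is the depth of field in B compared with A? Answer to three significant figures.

Setup A: H = 60²/(8×0.016) + 60 ≈ 28185.0 mm; DoF = Df − Dn = 2797.69 − 2342.60 ≈ 455.09 mm.
Setup B: H = 50²/(2.2×0.014) + 50 ≈ 81218.8 mm; DoF = Df − Dn = 8917.8 − 7319.5 ≈ 1598.3 mm.
Ratio = 1598.3 / 455.09 ≈ 3.51.

3.51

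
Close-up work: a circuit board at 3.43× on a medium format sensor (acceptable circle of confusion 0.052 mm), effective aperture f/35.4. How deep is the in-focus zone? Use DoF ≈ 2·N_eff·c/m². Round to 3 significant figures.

0.313 mm

At magnification m, DoF ≈ 2·N_eff·c/m² = 2 × 35.4 × 0.052 / 3.43² = 3.682 / 11.76 ≈ 0.313 mm.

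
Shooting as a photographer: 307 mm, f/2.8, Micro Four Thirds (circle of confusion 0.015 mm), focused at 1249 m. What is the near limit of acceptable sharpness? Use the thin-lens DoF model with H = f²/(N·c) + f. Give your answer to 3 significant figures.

802 m

Hyperfocal distance H = f²/(N·c) + f = 307²/(2.8 × 0.015) + 307 = 94249/0.042 + 307 ≈ 2244330.8 mm ≈ 2244 m.
Near limit Dn = s·(H − f)/(H + s − 2f) = 1249000 × (2244330.8 − 307) / (2244330.8 + 1249000 − 2 × 307) = 1249000 × 2244023.8 / 3492716.8 ≈ 802466 mm ≈ 802 m.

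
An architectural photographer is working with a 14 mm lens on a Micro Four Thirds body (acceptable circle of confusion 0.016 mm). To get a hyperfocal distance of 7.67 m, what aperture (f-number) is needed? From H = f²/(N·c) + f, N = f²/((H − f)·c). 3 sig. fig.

f/1.60

Rearrange H = f²/(N·c) + f for N: N = f² / ((H − f)·c).
N = 14² / ((7670 − 14) × 0.016) = 196 / 122.5 ≈ 1.60.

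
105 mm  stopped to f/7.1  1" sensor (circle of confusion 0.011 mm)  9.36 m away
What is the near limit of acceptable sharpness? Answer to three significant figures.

Hyperfocal distance H = f²/(N·c) + f = 105²/(7.1 × 0.011) + 105 = 11025/0.0781 + 105 ≈ 141270.2 mm ≈ 141.3 m.
Near limit Dn = s·(H − f)/(H + s − 2f) = 9360 × (141270.2 − 105) / (141270.2 + 9360 − 2 × 105) = 9360 × 141165.2 / 150420.2 ≈ 8784.1 mm ≈ 8.78 m.

8.78 m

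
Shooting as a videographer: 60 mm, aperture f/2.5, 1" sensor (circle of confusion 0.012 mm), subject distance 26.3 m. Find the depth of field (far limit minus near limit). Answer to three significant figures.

Hyperfocal distance H = f²/(N·c) + f = 60²/(2.5 × 0.012) + 60 = 3600/0.03 + 60 ≈ 120060.0 mm ≈ 120.1 m.
Near limit Dn = s·(H − f)/(H + s − 2f) = 26300 × (120060.0 − 60) / (120060.0 + 26300 − 2 × 60) = 26300 × 120000.0 / 146240.0 ≈ 21581 mm.
Far limit Df = s·(H − f)/(H − s) = 26300 × (120060.0 − 60) / (120060.0 − 26300) = 26300 × 120000.0 / 93760.0 ≈ 33660 mm.
Depth of field = Df − Dn = 33660 − 21581 ≈ 12079 mm ≈ 12.1 m.

12.1 m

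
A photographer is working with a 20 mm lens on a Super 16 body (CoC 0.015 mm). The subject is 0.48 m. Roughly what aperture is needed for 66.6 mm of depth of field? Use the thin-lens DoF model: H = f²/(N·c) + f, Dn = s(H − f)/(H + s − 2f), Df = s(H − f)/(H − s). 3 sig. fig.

Write h = H − f = f²/(N·c). The thin-lens limits are Dn = s·h/(h + (s−f)) and Df = s·h/(h − (s−f)), so DoF = Df − Dn = 2·s·(s−f)·h / (h² − (s−f)²).
That is a quadratic in h: DoF·h² − 2·s·(s−f)·h − DoF·(s−f)² = 0 ⇒ h = (s−f)·(s + √(s² + DoF²)) / DoF = 460 × (480 + √(480² + 66.6²)) / 66.6 = 460 × (480 + 484.598) / 66.6 ≈ 6662.4 mm.
Then N = f²/(c·h) = 20² / (0.015 × 6662.4) = 400 / 99.936 ≈ 4.

f/4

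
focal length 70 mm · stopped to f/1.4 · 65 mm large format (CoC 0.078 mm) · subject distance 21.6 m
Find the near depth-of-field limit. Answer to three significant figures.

14.6 m

Hyperfocal distance H = f²/(N·c) + f = 70²/(1.4 × 0.078) + 70 = 4900/0.1092 + 70 ≈ 44941.8 mm ≈ 44.94 m.
Near limit Dn = s·(H − f)/(H + s − 2f) = 21600 × (44941.8 − 70) / (44941.8 + 21600 − 2 × 70) = 21600 × 44871.8 / 66401.8 ≈ 14596 mm ≈ 14.6 m.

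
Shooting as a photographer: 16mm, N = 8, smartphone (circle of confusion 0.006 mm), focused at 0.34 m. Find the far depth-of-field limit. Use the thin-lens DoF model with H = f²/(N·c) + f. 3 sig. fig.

Hyperfocal distance H = f²/(N·c) + f = 16²/(8 × 0.006) + 16 = 256/0.048 + 16 ≈ 5349.3 mm ≈ 5.349 m.
Far limit Df = s·(H − f)/(H − s) = 340 × (5349.3 − 16) / (5349.3 − 340) = 340 × 5333.3 / 5009.3 ≈ 361.99 mm.

362 mm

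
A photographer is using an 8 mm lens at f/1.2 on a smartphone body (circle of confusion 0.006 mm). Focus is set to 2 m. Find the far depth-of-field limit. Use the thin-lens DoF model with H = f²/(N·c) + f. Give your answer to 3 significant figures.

Hyperfocal distance H = f²/(N·c) + f = 8²/(1.2 × 0.006) + 8 = 64/0.0072 + 8 ≈ 8896.9 mm ≈ 8.897 m.
Far limit Df = s·(H − f)/(H − s) = 2000 × (8896.9 − 8) / (8896.9 − 2000) = 2000 × 8888.9 / 6896.9 ≈ 2577.7 mm ≈ 2.58 m.

2.58 m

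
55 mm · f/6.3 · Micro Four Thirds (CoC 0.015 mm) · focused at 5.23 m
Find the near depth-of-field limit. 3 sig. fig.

Hyperfocal distance H = f²/(N·c) + f = 55²/(6.3 × 0.015) + 55 = 3025/0.0945 + 55 ≈ 32065.6 mm ≈ 32.07 m.
Near limit Dn = s·(H − f)/(H + s − 2f) = 5230 × (32065.6 − 55) / (32065.6 + 5230 − 2 × 55) = 5230 × 32010.6 / 37185.6 ≈ 4502.2 mm ≈ 4.50 m.

4.50 m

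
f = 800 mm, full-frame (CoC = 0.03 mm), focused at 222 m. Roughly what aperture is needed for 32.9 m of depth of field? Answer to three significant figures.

Write h = H − f = f²/(N·c). The thin-lens limits are Dn = s·h/(h + (s−f)) and Df = s·h/(h − (s−f)), so DoF = Df − Dn = 2·s·(s−f)·h / (h² − (s−f)²).
That is a quadratic in h: DoF·h² − 2·s·(s−f)·h − DoF·(s−f)² = 0 ⇒ h = (s−f)·(s + √(s² + DoF²)) / DoF = 221200 × (222000 + √(222000² + 32900²)) / 32900 = 221200 × (222000 + 224425) / 32900 ≈ 3001493 mm.
Then N = f²/(c·h) = 800² / (0.03 × 3001493) = 640000 / 90045 ≈ 7.11.

f/7.11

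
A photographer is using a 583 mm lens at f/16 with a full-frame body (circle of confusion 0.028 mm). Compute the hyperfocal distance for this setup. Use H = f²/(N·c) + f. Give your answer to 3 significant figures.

759 m

Hyperfocal distance H = f²/(N·c) + f = 583²/(16 × 0.028) + 583 = 339889/0.448 + 583 ≈ 759263.8 mm ≈ 759 m.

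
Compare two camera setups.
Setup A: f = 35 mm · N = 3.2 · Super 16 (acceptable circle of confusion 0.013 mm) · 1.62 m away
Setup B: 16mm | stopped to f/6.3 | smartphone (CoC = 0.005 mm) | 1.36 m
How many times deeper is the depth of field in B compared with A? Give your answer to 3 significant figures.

2.64

Setup A: H = 35²/(3.2×0.013) + 35 ≈ 29482.1 mm; DoF = Df − Dn = 1712.16 − 1537.26 ≈ 174.90 mm.
Setup B: H = 16²/(6.3×0.005) + 16 ≈ 8143.0 mm; DoF = Df − Dn = 1629.47 − 1167.01 ≈ 462.46 mm.
Ratio = 462.46 / 174.90 ≈ 2.64.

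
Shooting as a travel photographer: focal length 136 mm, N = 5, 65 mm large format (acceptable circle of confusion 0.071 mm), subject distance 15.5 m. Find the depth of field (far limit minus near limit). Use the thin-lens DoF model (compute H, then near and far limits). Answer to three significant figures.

10.0 m

Hyperfocal distance H = f²/(N·c) + f = 136²/(5 × 0.071) + 136 = 18496/0.355 + 136 ≈ 52237.4 mm ≈ 52.24 m.
Near limit Dn = s·(H − f)/(H + s − 2f) = 15500 × (52237.4 − 136) / (52237.4 + 15500 − 2 × 136) = 15500 × 52101.4 / 67465.4 ≈ 11970 mm.
Far limit Df = s·(H − f)/(H − s) = 15500 × (52237.4 − 136) / (52237.4 − 15500) = 15500 × 52101.4 / 36737.4 ≈ 21982 mm.
Depth of field = Df − Dn = 21982 − 11970 ≈ 10012 mm ≈ 10.0 m.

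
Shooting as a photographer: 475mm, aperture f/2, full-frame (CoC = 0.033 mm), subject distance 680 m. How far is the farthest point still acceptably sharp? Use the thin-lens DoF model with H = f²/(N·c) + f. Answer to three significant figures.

849 m

Hyperfocal distance H = f²/(N·c) + f = 475²/(2 × 0.033) + 475 = 225625/0.066 + 475 ≈ 3419035.6 mm ≈ 3419 m.
Far limit Df = s·(H − f)/(H − s) = 680000 × (3419035.6 − 475) / (3419035.6 − 680000) = 680000 × 3418560.6 / 2739035.6 ≈ 848701 mm ≈ 849 m.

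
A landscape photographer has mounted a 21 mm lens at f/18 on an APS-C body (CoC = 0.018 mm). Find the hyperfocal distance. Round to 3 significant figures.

1.38 m

Hyperfocal distance H = f²/(N·c) + f = 21²/(18 × 0.018) + 21 = 441/0.324 + 21 ≈ 1382.1 mm ≈ 1.38 m.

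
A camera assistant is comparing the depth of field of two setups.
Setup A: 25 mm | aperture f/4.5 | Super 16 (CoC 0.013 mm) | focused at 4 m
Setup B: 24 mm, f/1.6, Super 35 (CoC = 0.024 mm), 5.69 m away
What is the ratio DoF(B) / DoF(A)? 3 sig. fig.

1.45

Setup A: H = 25²/(4.5×0.013) + 25 ≈ 10708.8 mm; DoF = Df − Dn = 6370.0 − 2915.3 ≈ 3454.7 mm.
Setup B: H = 24²/(1.6×0.024) + 24 ≈ 15024.0 mm; DoF = Df − Dn = 9144.0 − 4130.0 ≈ 5014.0 mm.
Ratio = 5014.0 / 3454.7 ≈ 1.45.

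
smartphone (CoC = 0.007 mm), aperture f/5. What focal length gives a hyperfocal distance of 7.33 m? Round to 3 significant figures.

16.0 mm

From H = f²/(N·c) + f, with f ≪ H: f ≈ √(H·N·c) = √(7330 × 5 × 0.007) = √256.55 ≈ 16.02 mm.
The +f correction barely moves this — solving exactly, f² + N·c·f − N·c·H = 0 ⇒ f = (−N·c + √((N·c)² + 4·N·c·H))/2 = (−0.035 + √1026.2)/2 ≈ 16.000 mm, so f ≈ 16.0 mm.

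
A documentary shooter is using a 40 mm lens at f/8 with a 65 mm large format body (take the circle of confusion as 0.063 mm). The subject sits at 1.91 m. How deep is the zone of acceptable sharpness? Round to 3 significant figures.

Hyperfocal distance H = f²/(N·c) + f = 40²/(8 × 0.063) + 40 = 1600/0.504 + 40 ≈ 3214.6 mm ≈ 3.215 m.
Near limit Dn = s·(H − f)/(H + s − 2f) = 1910 × (3214.6 − 40) / (3214.6 + 1910 − 2 × 40) = 1910 × 3174.6 / 5044.6 ≈ 1202.0 mm.
Far limit Df = s·(H − f)/(H − s) = 1910 × (3214.6 − 40) / (3214.6 − 1910) = 1910 × 3174.6 / 1304.6 ≈ 4647.8 mm.
Depth of field = Df − Dn = 4647.8 − 1202.0 ≈ 3445.8 mm ≈ 3.45 m.

3.45 m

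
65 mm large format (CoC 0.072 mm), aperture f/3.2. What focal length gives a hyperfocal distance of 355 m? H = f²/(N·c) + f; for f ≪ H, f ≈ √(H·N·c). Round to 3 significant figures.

From H = f²/(N·c) + f, with f ≪ H: f ≈ √(H·N·c) = √(355000 × 3.2 × 0.072) = √81792 ≈ 286.0 mm.
The +f correction barely moves this — solving exactly, f² + N·c·f − N·c·H = 0 ⇒ f = (−N·c + √((N·c)² + 4·N·c·H))/2 = (−0.2304 + √327168)/2 ≈ 285.88 mm, so f ≈ 286 mm.

286 mm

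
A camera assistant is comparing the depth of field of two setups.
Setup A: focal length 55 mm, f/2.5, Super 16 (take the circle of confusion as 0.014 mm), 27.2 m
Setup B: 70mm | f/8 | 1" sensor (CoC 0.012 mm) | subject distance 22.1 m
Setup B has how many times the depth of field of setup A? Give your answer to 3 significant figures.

1.24

Setup A: H = 55²/(2.5×0.014) + 55 ≈ 86483.6 mm; DoF = Df − Dn = 39654 − 20699 ≈ 18955 mm.
Setup B: H = 70²/(8×0.012) + 70 ≈ 51111.7 mm; DoF = Df − Dn = 38882 − 15437 ≈ 23445 mm.
Ratio = 23445 / 18955 ≈ 1.24.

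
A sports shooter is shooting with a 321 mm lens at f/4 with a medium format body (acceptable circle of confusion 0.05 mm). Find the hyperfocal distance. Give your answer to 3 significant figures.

516 m

Hyperfocal distance H = f²/(N·c) + f = 321²/(4 × 0.05) + 321 = 103041/0.2 + 321 ≈ 515526.0 mm ≈ 516 m.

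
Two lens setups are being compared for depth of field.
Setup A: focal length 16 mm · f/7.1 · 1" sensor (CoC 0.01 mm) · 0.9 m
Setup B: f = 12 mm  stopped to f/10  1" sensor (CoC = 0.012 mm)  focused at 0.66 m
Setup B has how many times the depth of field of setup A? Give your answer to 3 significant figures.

2.14

Setup A: H = 16²/(7.1×0.01) + 16 ≈ 3621.6 mm; DoF = Df − Dn = 1192.32 − 722.79 ≈ 469.53 mm.
Setup B: H = 12²/(10×0.012) + 12 ≈ 1212.0 mm; DoF = Df − Dn = 1434.8 − 428.6 ≈ 1006.2 mm.
Ratio = 1006.2 / 469.53 ≈ 2.14.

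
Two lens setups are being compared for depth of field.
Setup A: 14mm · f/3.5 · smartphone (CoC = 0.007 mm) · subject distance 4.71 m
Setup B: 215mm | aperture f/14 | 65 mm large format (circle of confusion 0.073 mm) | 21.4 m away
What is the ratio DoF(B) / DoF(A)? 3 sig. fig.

3.04

Setup A: H = 14²/(3.5×0.007) + 14 ≈ 8014.0 mm; DoF = Df − Dn = 11404.4 − 2967.9 ≈ 8436.5 mm.
Setup B: H = 215²/(14×0.073) + 215 ≈ 45444.9 mm; DoF = Df − Dn = 40255 − 14574 ≈ 25681 mm.
Ratio = 25681 / 8436.5 ≈ 3.04.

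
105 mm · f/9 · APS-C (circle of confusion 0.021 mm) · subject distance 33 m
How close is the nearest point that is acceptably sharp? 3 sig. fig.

Hyperfocal distance H = f²/(N·c) + f = 105²/(9 × 0.021) + 105 = 11025/0.189 + 105 ≈ 58438.3 mm ≈ 58.44 m.
Near limit Dn = s·(H − f)/(H + s − 2f) = 33000 × (58438.3 − 105) / (58438.3 + 33000 − 2 × 105) = 33000 × 58333.3 / 91228.3 ≈ 21101 mm ≈ 21.1 m.

21.1 m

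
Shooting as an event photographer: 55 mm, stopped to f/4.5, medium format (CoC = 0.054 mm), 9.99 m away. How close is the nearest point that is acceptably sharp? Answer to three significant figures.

5.56 m

Hyperfocal distance H = f²/(N·c) + f = 55²/(4.5 × 0.054) + 55 = 3025/0.243 + 55 ≈ 12503.6 mm ≈ 12.50 m.
Near limit Dn = s·(H − f)/(H + s − 2f) = 9990 × (12503.6 − 55) / (12503.6 + 9990 − 2 × 55) = 9990 × 12448.6 / 22383.6 ≈ 5555.9 mm ≈ 5.56 m.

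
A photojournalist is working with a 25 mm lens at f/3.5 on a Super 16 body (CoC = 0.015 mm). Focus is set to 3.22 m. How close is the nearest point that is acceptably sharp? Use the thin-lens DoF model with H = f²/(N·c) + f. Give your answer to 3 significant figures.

Hyperfocal distance H = f²/(N·c) + f = 25²/(3.5 × 0.015) + 25 = 625/0.0525 + 25 ≈ 11929.8 mm ≈ 11.93 m.
Near limit Dn = s·(H − f)/(H + s − 2f) = 3220 × (11929.8 − 25) / (11929.8 + 3220 − 2 × 25) = 3220 × 11904.8 / 15099.8 ≈ 2538.7 mm ≈ 2.54 m.

2.54 m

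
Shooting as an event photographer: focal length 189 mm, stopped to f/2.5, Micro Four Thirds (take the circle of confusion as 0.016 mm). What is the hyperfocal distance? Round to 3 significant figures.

893 m

Hyperfocal distance H = f²/(N·c) + f = 189²/(2.5 × 0.016) + 189 = 35721/0.04 + 189 ≈ 893214.0 mm ≈ 893 m.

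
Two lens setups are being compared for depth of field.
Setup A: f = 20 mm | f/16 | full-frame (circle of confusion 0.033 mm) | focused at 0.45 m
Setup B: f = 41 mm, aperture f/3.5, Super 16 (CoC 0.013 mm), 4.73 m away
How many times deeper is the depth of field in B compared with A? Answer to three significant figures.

Setup A: H = 20²/(16×0.033) + 20 ≈ 777.6 mm; DoF = Df − Dn = 1040.70 − 287.06 ≈ 753.64 mm.
Setup B: H = 41²/(3.5×0.013) + 41 ≈ 36986.1 mm; DoF = Df − Dn = 5417.6 − 4197.3 ≈ 1220.3 mm.
Ratio = 1220.3 / 753.64 ≈ 1.62.

1.62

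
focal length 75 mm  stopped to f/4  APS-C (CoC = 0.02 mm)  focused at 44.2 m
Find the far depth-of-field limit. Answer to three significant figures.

Hyperfocal distance H = f²/(N·c) + f = 75²/(4 × 0.02) + 75 = 5625/0.08 + 75 ≈ 70387.5 mm ≈ 70.39 m.
Far limit Df = s·(H − f)/(H − s) = 44200 × (70387.5 − 75) / (70387.5 − 44200) = 44200 × 70312.5 / 26187.5 ≈ 118675 mm ≈ 119 m.

119 m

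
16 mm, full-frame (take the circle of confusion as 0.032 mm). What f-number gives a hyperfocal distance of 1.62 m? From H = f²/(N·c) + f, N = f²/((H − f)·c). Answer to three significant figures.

Rearrange H = f²/(N·c) + f for N: N = f² / ((H − f)·c).
N = 16² / ((1620 − 16) × 0.032) = 256 / 51.33 ≈ 4.99.

f/4.99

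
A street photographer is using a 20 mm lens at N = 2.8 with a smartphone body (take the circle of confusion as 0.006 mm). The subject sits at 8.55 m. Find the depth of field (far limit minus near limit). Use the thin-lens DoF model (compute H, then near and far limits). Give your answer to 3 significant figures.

7.03 m

Hyperfocal distance H = f²/(N·c) + f = 20²/(2.8 × 0.006) + 20 = 400/0.0168 + 20 ≈ 23829.5 mm ≈ 23.83 m.
Near limit Dn = s·(H − f)/(H + s − 2f) = 8550 × (23829.5 − 20) / (23829.5 + 8550 − 2 × 20) = 8550 × 23809.5 / 32339.5 ≈ 6294.8 mm.
Far limit Df = s·(H − f)/(H − s) = 8550 × (23829.5 − 20) / (23829.5 − 8550) = 8550 × 23809.5 / 15279.5 ≈ 13323.2 mm.
Depth of field = Df − Dn = 13323.2 − 6294.8 ≈ 7028.4 mm ≈ 7.03 m.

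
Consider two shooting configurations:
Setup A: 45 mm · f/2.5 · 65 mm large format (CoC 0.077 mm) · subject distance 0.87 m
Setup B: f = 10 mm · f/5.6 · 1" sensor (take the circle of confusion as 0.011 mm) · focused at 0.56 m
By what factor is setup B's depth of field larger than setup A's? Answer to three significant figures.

Setup A: H = 45²/(2.5×0.077) + 45 ≈ 10564.5 mm; DoF = Df − Dn = 944.04 − 806.73 ≈ 137.31 mm.
Setup B: H = 10²/(5.6×0.011) + 10 ≈ 1633.4 mm; DoF = Df − Dn = 846.94 − 418.29 ≈ 428.65 mm.
Ratio = 428.65 / 137.31 ≈ 3.12.

3.12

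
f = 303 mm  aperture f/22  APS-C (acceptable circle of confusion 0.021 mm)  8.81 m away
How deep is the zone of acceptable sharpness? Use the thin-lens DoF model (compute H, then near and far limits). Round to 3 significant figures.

0.756 m

Hyperfocal distance H = f²/(N·c) + f = 303²/(22 × 0.021) + 303 = 91809/0.462 + 303 ≈ 199023.8 mm ≈ 199.0 m.
Near limit Dn = s·(H − f)/(H + s − 2f) = 8810 × (199023.8 − 303) / (199023.8 + 8810 − 2 × 303) = 8810 × 198720.8 / 207227.8 ≈ 8448.34 mm.
Far limit Df = s·(H − f)/(H − s) = 8810 × (199023.8 − 303) / (199023.8 − 8810) = 8810 × 198720.8 / 190213.8 ≈ 9204.01 mm.
Depth of field = Df − Dn = 9204.01 − 8448.34 ≈ 755.67 mm ≈ 0.756 m.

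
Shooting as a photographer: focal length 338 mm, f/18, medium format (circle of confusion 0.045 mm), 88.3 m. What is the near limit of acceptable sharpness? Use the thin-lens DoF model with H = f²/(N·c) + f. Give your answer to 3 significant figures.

Hyperfocal distance H = f²/(N·c) + f = 338²/(18 × 0.045) + 338 = 114244/0.81 + 338 ≈ 141380.0 mm ≈ 141.4 m.
Near limit Dn = s·(H − f)/(H + s − 2f) = 88300 × (141380.0 − 338) / (141380.0 + 88300 − 2 × 338) = 88300 × 141042.0 / 229004.0 ≈ 54383 mm ≈ 54.4 m.

54.4 m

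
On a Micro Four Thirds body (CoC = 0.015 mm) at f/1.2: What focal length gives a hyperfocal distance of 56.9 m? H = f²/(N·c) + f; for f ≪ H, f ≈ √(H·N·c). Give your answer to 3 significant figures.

32.0 mm

From H = f²/(N·c) + f, with f ≪ H: f ≈ √(H·N·c) = √(56900 × 1.2 × 0.015) = √1024.2 ≈ 32.00 mm.
The +f correction barely moves this — solving exactly, f² + N·c·f − N·c·H = 0 ⇒ f = (−N·c + √((N·c)² + 4·N·c·H))/2 = (−0.018 + √4096.8)/2 ≈ 31.994 mm, so f ≈ 32.0 mm.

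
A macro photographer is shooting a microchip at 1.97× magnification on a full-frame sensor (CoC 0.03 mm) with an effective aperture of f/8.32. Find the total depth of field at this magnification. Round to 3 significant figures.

At magnification m, DoF ≈ 2·N_eff·c/m² = 2 × 8.32 × 0.03 / 1.97² = 0.4992 / 3.881 ≈ 0.129 mm.

0.129 mm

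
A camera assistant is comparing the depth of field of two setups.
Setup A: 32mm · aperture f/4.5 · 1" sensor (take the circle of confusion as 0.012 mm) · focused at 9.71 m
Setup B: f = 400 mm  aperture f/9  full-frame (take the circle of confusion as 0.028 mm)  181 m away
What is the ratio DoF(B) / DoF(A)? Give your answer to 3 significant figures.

8.36

Setup A: H = 32²/(4.5×0.012) + 32 ≈ 18995.0 mm; DoF = Df − Dn = 19831 − 6429 ≈ 13402 mm.
Setup B: H = 400²/(9×0.028) + 400 ≈ 635320.6 mm; DoF = Df − Dn = 252951 − 140917 ≈ 112034 mm.
Ratio = 112034 / 13402 ≈ 8.36.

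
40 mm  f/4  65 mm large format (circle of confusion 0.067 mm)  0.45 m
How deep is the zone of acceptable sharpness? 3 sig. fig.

62.1 mm

Hyperfocal distance H = f²/(N·c) + f = 40²/(4 × 0.067) + 40 = 1600/0.268 + 40 ≈ 6010.1 mm ≈ 6.010 m.
Near limit Dn = s·(H − f)/(H + s − 2f) = 450 × (6010.1 − 40) / (6010.1 + 450 − 2 × 40) = 450 × 5970.1 / 6380.1 ≈ 421.082 mm.
Far limit Df = s·(H − f)/(H − s) = 450 × (6010.1 − 40) / (6010.1 − 450) = 450 × 5970.1 / 5560.1 ≈ 483.183 mm.
Depth of field = Df − Dn = 483.183 − 421.082 ≈ 62.101 mm.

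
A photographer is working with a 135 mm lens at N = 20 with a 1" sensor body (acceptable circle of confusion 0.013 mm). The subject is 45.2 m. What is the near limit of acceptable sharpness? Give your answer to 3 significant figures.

27.5 m

Hyperfocal distance H = f²/(N·c) + f = 135²/(20 × 0.013) + 135 = 18225/0.26 + 135 ≈ 70231.2 mm ≈ 70.23 m.
Near limit Dn = s·(H − f)/(H + s − 2f) = 45200 × (70231.2 − 135) / (70231.2 + 45200 − 2 × 135) = 45200 × 70096.2 / 115161.2 ≈ 27512 mm ≈ 27.5 m.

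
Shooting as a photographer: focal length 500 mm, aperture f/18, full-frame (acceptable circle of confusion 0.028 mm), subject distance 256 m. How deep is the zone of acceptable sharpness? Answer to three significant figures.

359 m

Hyperfocal distance H = f²/(N·c) + f = 500²/(18 × 0.028) + 500 = 250000/0.504 + 500 ≈ 496531.7 mm ≈ 496.5 m.
Near limit Dn = s·(H − f)/(H + s − 2f) = 256000 × (496531.7 − 500) / (496531.7 + 256000 − 2 × 500) = 256000 × 496031.7 / 751531.7 ≈ 168967 mm.
Far limit Df = s·(H − f)/(H − s) = 256000 × (496531.7 − 500) / (496531.7 − 256000) = 256000 × 496031.7 / 240531.7 ≈ 527931 mm.
Depth of field = Df − Dn = 527931 − 168967 ≈ 358964 mm ≈ 359 m.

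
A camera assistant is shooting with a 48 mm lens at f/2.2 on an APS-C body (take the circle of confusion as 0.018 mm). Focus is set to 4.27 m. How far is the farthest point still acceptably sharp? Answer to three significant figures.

4.60 m

Hyperfocal distance H = f²/(N·c) + f = 48²/(2.2 × 0.018) + 48 = 2304/0.0396 + 48 ≈ 58229.8 mm ≈ 58.23 m.
Far limit Df = s·(H − f)/(H − s) = 4270 × (58229.8 − 48) / (58229.8 − 4270) = 4270 × 58181.8 / 53959.8 ≈ 4604.1 mm ≈ 4.60 m.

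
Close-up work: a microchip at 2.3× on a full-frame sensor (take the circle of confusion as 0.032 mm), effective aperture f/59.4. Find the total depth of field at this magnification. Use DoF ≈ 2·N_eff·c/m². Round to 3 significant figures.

0.719 mm

At magnification m, DoF ≈ 2·N_eff·c/m² = 2 × 59.4 × 0.032 / 2.3² = 3.802 / 5.29 ≈ 0.719 mm.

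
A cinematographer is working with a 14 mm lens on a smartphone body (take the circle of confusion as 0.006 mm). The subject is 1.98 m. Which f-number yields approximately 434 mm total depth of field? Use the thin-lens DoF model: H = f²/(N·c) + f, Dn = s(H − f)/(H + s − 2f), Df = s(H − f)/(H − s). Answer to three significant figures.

Write h = H − f = f²/(N·c). The thin-lens limits are Dn = s·h/(h + (s−f)) and Df = s·h/(h − (s−f)), so DoF = Df − Dn = 2·s·(s−f)·h / (h² − (s−f)²).
That is a quadratic in h: DoF·h² − 2·s·(s−f)·h − DoF·(s−f)² = 0 ⇒ h = (s−f)·(s + √(s² + DoF²)) / DoF = 1966 × (1980 + √(1980² + 434²)) / 434 = 1966 × (1980 + 2027.01) / 434 ≈ 18152 mm.
Then N = f²/(c·h) = 14² / (0.006 × 18152) = 196 / 108.91 ≈ 1.80.

f/1.80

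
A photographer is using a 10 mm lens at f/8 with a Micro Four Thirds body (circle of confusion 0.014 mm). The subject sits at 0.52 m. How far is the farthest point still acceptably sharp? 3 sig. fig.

Hyperfocal distance H = f²/(N·c) + f = 10²/(8 × 0.014) + 10 = 100/0.112 + 10 ≈ 902.9 mm ≈ 0.903 m.
Far limit Df = s·(H − f)/(H − s) = 520 × (902.9 − 10) / (902.9 − 520) = 520 × 892.9 / 382.9 ≈ 1212.7 mm ≈ 1.21 m.

1.21 m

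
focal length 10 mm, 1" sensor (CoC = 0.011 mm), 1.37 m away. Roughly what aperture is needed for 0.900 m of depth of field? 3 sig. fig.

f/2.00

Write h = H − f = f²/(N·c). The thin-lens limits are Dn = s·h/(h + (s−f)) and Df = s·h/(h − (s−f)), so DoF = Df − Dn = 2·s·(s−f)·h / (h² − (s−f)²).
That is a quadratic in h: DoF·h² − 2·s·(s−f)·h − DoF·(s−f)² = 0 ⇒ h = (s−f)·(s + √(s² + DoF²)) / DoF = 1360 × (1370 + √(1370² + 900²)) / 900 = 1360 × (1370 + 1639.18) / 900 ≈ 4547.2 mm.
Then N = f²/(c·h) = 10² / (0.011 × 4547.2) = 100 / 50.019 ≈ 2.00.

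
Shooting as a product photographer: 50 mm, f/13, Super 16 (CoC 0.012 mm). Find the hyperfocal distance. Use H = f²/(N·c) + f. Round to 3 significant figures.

Hyperfocal distance H = f²/(N·c) + f = 50²/(13 × 0.012) + 50 = 2500/0.156 + 50 ≈ 16075.6 mm ≈ 16.1 m.

16.1 m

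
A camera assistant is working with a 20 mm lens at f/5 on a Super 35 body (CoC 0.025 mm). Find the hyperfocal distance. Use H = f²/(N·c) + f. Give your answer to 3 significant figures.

3.22 m

Hyperfocal distance H = f²/(N·c) + f = 20²/(5 × 0.025) + 20 = 400/0.125 + 20 ≈ 3220.0 mm ≈ 3.22 m.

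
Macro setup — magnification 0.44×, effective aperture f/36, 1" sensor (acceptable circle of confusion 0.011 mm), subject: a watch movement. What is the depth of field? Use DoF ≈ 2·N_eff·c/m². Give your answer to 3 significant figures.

4.09 mm

At magnification m, DoF ≈ 2·N_eff·c/m² = 2 × 36 × 0.011 / 0.44² = 0.792 / 0.1936 ≈ 4.09 mm.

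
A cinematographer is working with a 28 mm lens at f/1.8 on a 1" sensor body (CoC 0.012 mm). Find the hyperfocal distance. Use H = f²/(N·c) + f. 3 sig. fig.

36.3 m

Hyperfocal distance H = f²/(N·c) + f = 28²/(1.8 × 0.012) + 28 = 784/0.0216 + 28 ≈ 36324.3 mm ≈ 36.3 m.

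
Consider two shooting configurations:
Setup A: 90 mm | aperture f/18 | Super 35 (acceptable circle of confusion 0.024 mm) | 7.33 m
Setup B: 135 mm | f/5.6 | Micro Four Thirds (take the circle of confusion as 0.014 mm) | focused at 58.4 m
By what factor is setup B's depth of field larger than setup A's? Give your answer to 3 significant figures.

4.70

Setup A: H = 90²/(18×0.024) + 90 ≈ 18840.0 mm; DoF = Df − Dn = 11940.7 − 5288.1 ≈ 6652.6 mm.
Setup B: H = 135²/(5.6×0.014) + 135 ≈ 232596.7 mm; DoF = Df − Dn = 77934 − 46696 ≈ 31238 mm.
Ratio = 31238 / 6652.6 ≈ 4.70.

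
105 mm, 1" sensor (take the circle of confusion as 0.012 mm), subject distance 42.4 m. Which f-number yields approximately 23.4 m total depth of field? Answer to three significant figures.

f/5.60

Write h = H − f = f²/(N·c). The thin-lens limits are Dn = s·h/(h + (s−f)) and Df = s·h/(h − (s−f)), so DoF = Df − Dn = 2·s·(s−f)·h / (h² − (s−f)²).
That is a quadratic in h: DoF·h² − 2·s·(s−f)·h − DoF·(s−f)² = 0 ⇒ h = (s−f)·(s + √(s² + DoF²)) / DoF = 42295 × (42400 + √(42400² + 23400²)) / 23400 = 42295 × (42400 + 48428.5) / 23400 ≈ 164171 mm.
Then N = f²/(c·h) = 105² / (0.012 × 164171) = 11025 / 1970.0 ≈ 5.60.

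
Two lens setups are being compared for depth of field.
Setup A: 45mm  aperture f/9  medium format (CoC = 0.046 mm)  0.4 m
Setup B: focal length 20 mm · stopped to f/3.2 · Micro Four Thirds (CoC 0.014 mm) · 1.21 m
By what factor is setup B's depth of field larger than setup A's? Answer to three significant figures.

5.63

Setup A: H = 45²/(9×0.046) + 45 ≈ 4936.3 mm; DoF = Df − Dn = 431.303 − 372.933 ≈ 58.370 mm.
Setup B: H = 20²/(3.2×0.014) + 20 ≈ 8948.6 mm; DoF = Df − Dn = 1396.07 − 1067.70 ≈ 328.37 mm.
Ratio = 328.37 / 58.370 ≈ 5.63.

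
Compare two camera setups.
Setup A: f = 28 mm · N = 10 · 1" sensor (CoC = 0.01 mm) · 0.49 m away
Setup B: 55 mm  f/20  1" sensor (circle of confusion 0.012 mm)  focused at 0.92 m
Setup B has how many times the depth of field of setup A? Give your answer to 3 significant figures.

2.19

Setup A: H = 28²/(10×0.01) + 28 ≈ 7868.0 mm; DoF = Df − Dn = 520.683 − 462.732 ≈ 57.951 mm.
Setup B: H = 55²/(20×0.012) + 55 ≈ 12659.2 mm; DoF = Df − Dn = 987.79 − 860.92 ≈ 126.87 mm.
Ratio = 126.87 / 57.951 ≈ 2.19.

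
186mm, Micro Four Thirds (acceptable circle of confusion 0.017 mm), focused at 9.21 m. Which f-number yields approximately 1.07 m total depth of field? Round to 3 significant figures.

f/13.1

Write h = H − f = f²/(N·c). The thin-lens limits are Dn = s·h/(h + (s−f)) and Df = s·h/(h − (s−f)), so DoF = Df − Dn = 2·s·(s−f)·h / (h² − (s−f)²).
That is a quadratic in h: DoF·h² − 2·s·(s−f)·h − DoF·(s−f)² = 0 ⇒ h = (s−f)·(s + √(s² + DoF²)) / DoF = 9024 × (9210 + √(9210² + 1070²)) / 1070 = 9024 × (9210 + 9271.95) / 1070 ≈ 155870 mm.
Then N = f²/(c·h) = 186² / (0.017 × 155870) = 34596 / 2649.8 ≈ 13.1.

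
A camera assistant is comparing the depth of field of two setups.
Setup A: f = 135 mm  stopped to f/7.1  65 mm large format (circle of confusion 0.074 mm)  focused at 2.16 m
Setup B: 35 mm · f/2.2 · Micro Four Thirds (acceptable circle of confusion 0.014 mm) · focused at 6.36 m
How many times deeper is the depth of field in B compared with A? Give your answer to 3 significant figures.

Setup A: H = 135²/(7.1×0.074) + 135 ≈ 34822.9 mm; DoF = Df − Dn = 2293.91 − 2040.86 ≈ 253.05 mm.
Setup B: H = 35²/(2.2×0.014) + 35 ≈ 39807.7 mm; DoF = Df − Dn = 7562.7 − 5487.4 ≈ 2075.3 mm.
Ratio = 2075.3 / 253.05 ≈ 8.20.

8.20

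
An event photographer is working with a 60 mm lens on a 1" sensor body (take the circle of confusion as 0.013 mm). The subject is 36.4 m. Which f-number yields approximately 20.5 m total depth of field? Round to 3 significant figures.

Write h = H − f = f²/(N·c). The thin-lens limits are Dn = s·h/(h + (s−f)) and Df = s·h/(h − (s−f)), so DoF = Df − Dn = 2·s·(s−f)·h / (h² − (s−f)²).
That is a quadratic in h: DoF·h² − 2·s·(s−f)·h − DoF·(s−f)² = 0 ⇒ h = (s−f)·(s + √(s² + DoF²)) / DoF = 36340 × (36400 + √(36400² + 20500²)) / 20500 = 36340 × (36400 + 41775.7) / 20500 ≈ 138581 mm.
Then N = f²/(c·h) = 60² / (0.013 × 138581) = 3600 / 1801.5 ≈ 2.00.

f/2.00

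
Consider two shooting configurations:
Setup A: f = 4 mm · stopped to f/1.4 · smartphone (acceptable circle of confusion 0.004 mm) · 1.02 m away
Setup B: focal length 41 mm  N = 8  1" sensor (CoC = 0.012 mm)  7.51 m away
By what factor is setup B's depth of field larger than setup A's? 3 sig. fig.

Setup A: H = 4²/(1.4×0.004) + 4 ≈ 2861.1 mm; DoF = Df − Dn = 1582.87 − 752.43 ≈ 830.44 mm.
Setup B: H = 41²/(8×0.012) + 41 ≈ 17551.4 mm; DoF = Df − Dn = 13096.1 − 5264.5 ≈ 7831.6 mm.
Ratio = 7831.6 / 830.44 ≈ 9.43.

9.43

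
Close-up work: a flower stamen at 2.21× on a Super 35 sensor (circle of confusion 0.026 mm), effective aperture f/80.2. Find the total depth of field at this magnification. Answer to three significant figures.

0.854 mm

At magnification m, DoF ≈ 2·N_eff·c/m² = 2 × 80.2 × 0.026 / 2.21² = 4.17 / 4.884 ≈ 0.854 mm.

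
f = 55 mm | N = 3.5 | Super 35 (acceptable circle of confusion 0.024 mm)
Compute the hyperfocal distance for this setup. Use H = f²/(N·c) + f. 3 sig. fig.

Hyperfocal distance H = f²/(N·c) + f = 55²/(3.5 × 0.024) + 55 = 3025/0.084 + 55 ≈ 36066.9 mm ≈ 36.1 m.

36.1 m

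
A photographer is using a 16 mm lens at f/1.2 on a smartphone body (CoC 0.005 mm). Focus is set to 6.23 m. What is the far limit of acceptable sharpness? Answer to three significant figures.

7.29 m

Hyperfocal distance H = f²/(N·c) + f = 16²/(1.2 × 0.005) + 16 = 256/0.006 + 16 ≈ 42682.7 mm ≈ 42.68 m.
Far limit Df = s·(H − f)/(H − s) = 6230 × (42682.7 − 16) / (42682.7 − 6230) = 6230 × 42666.7 / 36452.7 ≈ 7292.0 mm ≈ 7.29 m.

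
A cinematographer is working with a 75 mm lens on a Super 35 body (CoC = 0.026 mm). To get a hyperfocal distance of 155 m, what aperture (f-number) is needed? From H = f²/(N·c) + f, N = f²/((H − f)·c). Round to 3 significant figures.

Rearrange H = f²/(N·c) + f for N: N = f² / ((H − f)·c).
N = 75² / ((155000 − 75) × 0.026) = 5625 / 4028 ≈ 1.40.

f/1.40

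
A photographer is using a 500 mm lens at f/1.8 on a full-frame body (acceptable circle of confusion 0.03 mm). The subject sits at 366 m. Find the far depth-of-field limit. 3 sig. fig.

Hyperfocal distance H = f²/(N·c) + f = 500²/(1.8 × 0.03) + 500 = 250000/0.054 + 500 ≈ 4630129.6 mm ≈ 4630 m.
Far limit Df = s·(H − f)/(H − s) = 366000 × (4630129.6 − 500) / (4630129.6 − 366000) = 366000 × 4629629.6 / 4264129.6 ≈ 397372 mm ≈ 397 m.

397 m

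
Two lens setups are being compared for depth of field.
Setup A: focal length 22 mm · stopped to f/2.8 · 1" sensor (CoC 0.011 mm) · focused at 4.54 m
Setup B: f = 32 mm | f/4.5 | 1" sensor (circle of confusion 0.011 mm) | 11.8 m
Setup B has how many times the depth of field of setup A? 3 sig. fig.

6.97

Setup A: H = 22²/(2.8×0.011) + 22 ≈ 15736.3 mm; DoF = Df − Dn = 6372.0 − 3526.2 ≈ 2845.8 mm.
Setup B: H = 32²/(4.5×0.011) + 32 ≈ 20718.9 mm; DoF = Df − Dn = 27370 − 7521 ≈ 19849 mm.
Ratio = 19849 / 2845.8 ≈ 6.97.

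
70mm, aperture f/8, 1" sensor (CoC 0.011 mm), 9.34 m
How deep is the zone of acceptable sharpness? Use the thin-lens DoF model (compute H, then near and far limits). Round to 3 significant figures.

3.20 m

Hyperfocal distance H = f²/(N·c) + f = 70²/(8 × 0.011) + 70 = 4900/0.088 + 70 ≈ 55751.8 mm ≈ 55.75 m.
Near limit Dn = s·(H − f)/(H + s − 2f) = 9340 × (55751.8 − 70) / (55751.8 + 9340 − 2 × 70) = 9340 × 55681.8 / 64951.8 ≈ 8007.0 mm.
Far limit Df = s·(H − f)/(H − s) = 9340 × (55751.8 − 70) / (55751.8 − 9340) = 9340 × 55681.8 / 46411.8 ≈ 11205.5 mm.
Depth of field = Df − Dn = 11205.5 − 8007.0 ≈ 3198.5 mm ≈ 3.20 m.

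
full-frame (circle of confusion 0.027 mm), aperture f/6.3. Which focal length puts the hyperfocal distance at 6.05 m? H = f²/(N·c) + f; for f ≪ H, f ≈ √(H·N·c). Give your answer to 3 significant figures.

From H = f²/(N·c) + f, with f ≪ H: f ≈ √(H·N·c) = √(6050 × 6.3 × 0.027) = √1029.1 ≈ 32.08 mm.
Exact: f² + N·c·f − N·c·H = 0 ⇒ f = (−N·c + √((N·c)² + 4·N·c·H))/2 = (−0.1701 + √4116.4)/2 ≈ 31.995 mm ≈ 32.0 mm.

32.0 mm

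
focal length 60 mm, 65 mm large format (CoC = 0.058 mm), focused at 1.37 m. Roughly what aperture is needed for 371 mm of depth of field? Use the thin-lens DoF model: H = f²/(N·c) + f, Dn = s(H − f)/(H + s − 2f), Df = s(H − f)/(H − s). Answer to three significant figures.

f/6.30

Write h = H − f = f²/(N·c). The thin-lens limits are Dn = s·h/(h + (s−f)) and Df = s·h/(h − (s−f)), so DoF = Df − Dn = 2·s·(s−f)·h / (h² − (s−f)²).
That is a quadratic in h: DoF·h² − 2·s·(s−f)·h − DoF·(s−f)² = 0 ⇒ h = (s−f)·(s + √(s² + DoF²)) / DoF = 1310 × (1370 + √(1370² + 371²)) / 371 = 1310 × (1370 + 1419.35) / 371 ≈ 9849.2 mm.
Then N = f²/(c·h) = 60² / (0.058 × 9849.2) = 3600 / 571.25 ≈ 6.30.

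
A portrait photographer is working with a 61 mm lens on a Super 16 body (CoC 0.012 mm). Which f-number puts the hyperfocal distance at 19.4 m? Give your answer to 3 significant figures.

Rearrange H = f²/(N·c) + f for N: N = f² / ((H − f)·c).
N = 61² / ((19400 − 61) × 0.012) = 3721 / 232.1 ≈ 16.

f/16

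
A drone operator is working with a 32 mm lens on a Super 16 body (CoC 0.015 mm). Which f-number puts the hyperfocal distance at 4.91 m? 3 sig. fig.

Rearrange H = f²/(N·c) + f for N: N = f² / ((H − f)·c).
N = 32² / ((4910 − 32) × 0.015) = 1024 / 73.17 ≈ 14.

f/14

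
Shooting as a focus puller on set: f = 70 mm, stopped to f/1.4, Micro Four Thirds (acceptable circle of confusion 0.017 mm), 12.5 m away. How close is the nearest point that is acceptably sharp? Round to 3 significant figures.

11.8 m

Hyperfocal distance H = f²/(N·c) + f = 70²/(1.4 × 0.017) + 70 = 4900/0.0238 + 70 ≈ 205952.4 mm ≈ 206.0 m.
Near limit Dn = s·(H − f)/(H + s − 2f) = 12500 × (205952.4 − 70) / (205952.4 + 12500 − 2 × 70) = 12500 × 205882.4 / 218312.4 ≈ 11788 mm ≈ 11.8 m.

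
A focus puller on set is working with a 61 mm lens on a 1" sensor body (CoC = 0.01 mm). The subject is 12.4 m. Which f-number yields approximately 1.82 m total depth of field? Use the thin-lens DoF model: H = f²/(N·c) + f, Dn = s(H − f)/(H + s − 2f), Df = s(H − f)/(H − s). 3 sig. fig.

Write h = H − f = f²/(N·c). The thin-lens limits are Dn = s·h/(h + (s−f)) and Df = s·h/(h − (s−f)), so DoF = Df − Dn = 2·s·(s−f)·h / (h² − (s−f)²).
That is a quadratic in h: DoF·h² − 2·s·(s−f)·h − DoF·(s−f)² = 0 ⇒ h = (s−f)·(s + √(s² + DoF²)) / DoF = 12339 × (12400 + √(12400² + 1820²)) / 1820 = 12339 × (12400 + 12532.9) / 1820 ≈ 169037 mm.
Then N = f²/(c·h) = 61² / (0.01 × 169037) = 3721 / 1690.4 ≈ 2.20.

f/2.20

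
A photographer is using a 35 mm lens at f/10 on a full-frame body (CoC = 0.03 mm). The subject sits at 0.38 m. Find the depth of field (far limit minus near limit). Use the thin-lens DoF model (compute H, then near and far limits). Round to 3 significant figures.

64.7 mm

Hyperfocal distance H = f²/(N·c) + f = 35²/(10 × 0.03) + 35 = 1225/0.3 + 35 ≈ 4118.3 mm ≈ 4.118 m.
Near limit Dn = s·(H − f)/(H + s − 2f) = 380 × (4118.3 − 35) / (4118.3 + 380 − 2 × 35) = 380 × 4083.3 / 4428.3 ≈ 350.395 mm.
Far limit Df = s·(H − f)/(H − s) = 380 × (4118.3 − 35) / (4118.3 − 380) = 380 × 4083.3 / 3738.3 ≈ 415.069 mm.
Depth of field = Df − Dn = 415.069 − 350.395 ≈ 64.674 mm.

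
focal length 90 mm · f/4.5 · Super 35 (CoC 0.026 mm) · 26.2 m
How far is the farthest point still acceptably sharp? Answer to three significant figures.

42.1 m

Hyperfocal distance H = f²/(N·c) + f = 90²/(4.5 × 0.026) + 90 = 8100/0.117 + 90 ≈ 69320.8 mm ≈ 69.32 m.
Far limit Df = s·(H − f)/(H − s) = 26200 × (69320.8 − 90) / (69320.8 − 26200) = 26200 × 69230.8 / 43120.8 ≈ 42064 mm ≈ 42.1 m.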